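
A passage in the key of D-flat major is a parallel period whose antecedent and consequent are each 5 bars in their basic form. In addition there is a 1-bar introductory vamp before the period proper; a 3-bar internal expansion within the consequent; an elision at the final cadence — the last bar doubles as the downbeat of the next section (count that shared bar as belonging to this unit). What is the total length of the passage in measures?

Basic parallel period: 5 + 5 = 10 bars.
10 (basic form) + 1 (introduction) + 3 (internal expansion) = 14.
The elision shares a bar with the next section but does not change this unit's count.

14 measures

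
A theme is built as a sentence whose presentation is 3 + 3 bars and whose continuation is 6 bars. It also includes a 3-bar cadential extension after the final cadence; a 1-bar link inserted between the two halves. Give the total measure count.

16 measures

Basic sentence: 3 + 3 + 6 = 12 bars.
12 (basic form) + 3 (cadential extension) + 1 (link) = 16.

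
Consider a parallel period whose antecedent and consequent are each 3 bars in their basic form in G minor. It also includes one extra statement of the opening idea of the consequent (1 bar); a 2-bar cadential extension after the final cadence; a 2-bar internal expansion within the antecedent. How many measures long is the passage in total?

11 measures

Basic parallel period: 3 + 3 = 6 bars.
6 (basic form) + 1 (extra statement) + 2 (cadential extension) + 2 (internal expansion) = 11.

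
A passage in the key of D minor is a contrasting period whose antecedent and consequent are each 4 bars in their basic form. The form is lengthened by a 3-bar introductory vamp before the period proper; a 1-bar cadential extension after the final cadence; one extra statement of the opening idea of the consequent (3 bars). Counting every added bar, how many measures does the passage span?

15 measures

Basic contrasting period: 4 + 4 = 8 bars.
8 (basic form) + 3 (introduction) + 1 (cadential extension) + 3 (extra statement) = 15.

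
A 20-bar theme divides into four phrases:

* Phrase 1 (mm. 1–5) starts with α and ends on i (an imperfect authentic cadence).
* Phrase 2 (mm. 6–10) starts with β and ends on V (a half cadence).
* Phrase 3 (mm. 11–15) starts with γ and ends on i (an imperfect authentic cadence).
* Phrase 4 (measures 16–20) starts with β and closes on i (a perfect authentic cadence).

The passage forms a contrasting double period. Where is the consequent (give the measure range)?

measures 11–20

In a double period the four phrases pair into a large antecedent (phrases 1–2, ending half cadence) and a large consequent (phrases 3–4, ending perfect authentic cadence). The consequent spans bars 11–20.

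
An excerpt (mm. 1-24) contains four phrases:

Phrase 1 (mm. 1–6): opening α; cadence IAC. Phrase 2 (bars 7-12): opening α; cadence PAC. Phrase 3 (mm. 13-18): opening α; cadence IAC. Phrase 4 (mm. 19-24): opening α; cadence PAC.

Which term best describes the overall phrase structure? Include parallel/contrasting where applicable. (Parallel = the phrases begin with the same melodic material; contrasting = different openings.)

The cadence pattern IAC–PAC–IAC–PAC is weak–strong twice, and phrases 3–4 restate phrases 1–2: a period heard twice, not a double period (which would end weakly at phrase 2).

repeated period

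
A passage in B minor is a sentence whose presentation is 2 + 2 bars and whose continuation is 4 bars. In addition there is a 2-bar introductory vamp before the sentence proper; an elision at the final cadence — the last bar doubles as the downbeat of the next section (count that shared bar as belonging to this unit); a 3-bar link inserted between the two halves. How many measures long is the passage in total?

Basic sentence: 2 + 2 + 4 = 8 bars.
8 (basic form) + 2 (introduction) + 3 (link) = 13.
The elision shares a bar with the next section but does not change this unit's count.

13 measures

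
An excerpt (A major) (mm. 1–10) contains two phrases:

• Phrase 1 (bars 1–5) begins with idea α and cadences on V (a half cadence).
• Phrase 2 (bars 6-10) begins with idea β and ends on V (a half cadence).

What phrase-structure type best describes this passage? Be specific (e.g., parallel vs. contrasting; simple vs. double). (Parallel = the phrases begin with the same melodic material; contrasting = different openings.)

phrase group

The second phrase closes with a half cadence, which is not stronger than the first phrase's half cadence; without a weak→strong cadential pair there is no antecedent–consequent relationship, so this is a phrase group rather than a period.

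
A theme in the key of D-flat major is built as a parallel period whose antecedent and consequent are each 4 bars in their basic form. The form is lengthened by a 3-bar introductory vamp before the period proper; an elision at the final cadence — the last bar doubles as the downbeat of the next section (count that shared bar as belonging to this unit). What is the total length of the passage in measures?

Basic parallel period: 4 + 4 = 8 bars.
8 (basic form) + 3 (introduction) = 11.
The elision shares a bar with the next section but does not change this unit's count.

11 measures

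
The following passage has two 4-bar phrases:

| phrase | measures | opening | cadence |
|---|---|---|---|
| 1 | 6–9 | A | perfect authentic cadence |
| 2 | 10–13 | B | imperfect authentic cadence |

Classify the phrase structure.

The second phrase closes with an imperfect authentic cadence, which is not stronger than the first phrase's perfect authentic cadence; without a weak→strong cadential pair there is no antecedent–consequent relationship, so this is a phrase group rather than a period.

phrase group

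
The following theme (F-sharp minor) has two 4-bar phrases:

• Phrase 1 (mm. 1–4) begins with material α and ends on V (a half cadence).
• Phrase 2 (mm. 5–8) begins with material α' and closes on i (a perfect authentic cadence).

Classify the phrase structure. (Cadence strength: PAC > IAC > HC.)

parallel period

Phrase 1 ends with a half cadence (weaker) and phrase 2 with a perfect authentic cadence (stronger): antecedent + consequent = a period.
The two phrases open with the same material (α / α'), so the period is parallel.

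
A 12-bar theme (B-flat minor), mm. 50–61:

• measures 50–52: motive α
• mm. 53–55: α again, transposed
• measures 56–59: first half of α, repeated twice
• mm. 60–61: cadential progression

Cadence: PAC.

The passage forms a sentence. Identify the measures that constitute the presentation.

The presentation of a sentence is the basic idea (measures 50–52) plus its repetition (mm. 53–55); the presentation is therefore mm. 50–55.

measures 50–55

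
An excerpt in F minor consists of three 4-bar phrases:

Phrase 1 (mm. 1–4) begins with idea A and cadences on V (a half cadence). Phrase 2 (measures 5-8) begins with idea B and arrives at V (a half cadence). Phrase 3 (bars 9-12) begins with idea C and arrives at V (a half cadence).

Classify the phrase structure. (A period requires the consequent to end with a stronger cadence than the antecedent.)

The final phrase closes with a half cadence, which is not stronger than the preceding half cadence; the 3 phrases lack an overall antecedent–consequent design and so form a phrase group.

phrase group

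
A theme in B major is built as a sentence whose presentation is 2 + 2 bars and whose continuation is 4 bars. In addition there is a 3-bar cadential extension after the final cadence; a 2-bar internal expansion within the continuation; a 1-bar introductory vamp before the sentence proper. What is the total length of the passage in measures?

14 measures

Basic sentence: 2 + 2 + 4 = 8 bars.
8 (basic form) + 3 (cadential extension) + 2 (internal expansion) + 1 (introduction) = 14.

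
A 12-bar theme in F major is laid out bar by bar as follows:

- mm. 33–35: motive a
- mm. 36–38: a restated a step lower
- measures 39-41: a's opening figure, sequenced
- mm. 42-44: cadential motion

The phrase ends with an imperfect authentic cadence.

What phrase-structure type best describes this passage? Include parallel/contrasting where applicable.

Basic idea (bars 33–35) + its repetition (bars 36–38) form the presentation; fragmentation and cadence (mm. 39–44) form the continuation — the 12-bar whole is a sentence.

sentence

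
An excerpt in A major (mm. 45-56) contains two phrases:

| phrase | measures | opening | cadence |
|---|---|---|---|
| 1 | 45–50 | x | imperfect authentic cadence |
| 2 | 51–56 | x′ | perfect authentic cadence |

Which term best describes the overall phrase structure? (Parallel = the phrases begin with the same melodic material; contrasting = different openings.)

parallel period

Phrase 1 ends with an imperfect authentic cadence (weaker) and phrase 2 with a perfect authentic cadence (stronger): antecedent + consequent = a period.
The two phrases open with the same material (x / x′), so the period is parallel.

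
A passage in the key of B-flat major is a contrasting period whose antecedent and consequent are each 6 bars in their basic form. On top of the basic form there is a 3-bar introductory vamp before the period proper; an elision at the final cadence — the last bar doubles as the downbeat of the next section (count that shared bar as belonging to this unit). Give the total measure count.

15 measures

Basic contrasting period: 6 + 6 = 12 bars.
12 (basic form) + 3 (introduction) = 15.
The elision shares a bar with the next section but does not change this unit's count.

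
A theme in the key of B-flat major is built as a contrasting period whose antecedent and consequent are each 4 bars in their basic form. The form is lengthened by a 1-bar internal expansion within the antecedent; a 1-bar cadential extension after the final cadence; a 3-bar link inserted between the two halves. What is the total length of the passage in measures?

13 measures

Basic contrasting period: 4 + 4 = 8 bars.
8 (basic form) + 1 (internal expansion) + 1 (cadential extension) + 3 (link) = 13.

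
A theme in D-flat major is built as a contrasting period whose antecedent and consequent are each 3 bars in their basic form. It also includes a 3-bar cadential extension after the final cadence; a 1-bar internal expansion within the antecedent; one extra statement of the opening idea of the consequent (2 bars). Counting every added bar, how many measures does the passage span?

12 measures

Basic contrasting period: 3 + 3 = 6 bars.
6 (basic form) + 3 (cadential extension) + 1 (internal expansion) + 2 (extra statement) = 12.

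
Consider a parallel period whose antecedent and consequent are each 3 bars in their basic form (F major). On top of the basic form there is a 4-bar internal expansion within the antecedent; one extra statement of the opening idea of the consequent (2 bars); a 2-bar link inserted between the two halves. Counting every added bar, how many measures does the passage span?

14 measures

Basic parallel period: 3 + 3 = 6 bars.
6 (basic form) + 4 (internal expansion) + 2 (extra statement) + 2 (link) = 14.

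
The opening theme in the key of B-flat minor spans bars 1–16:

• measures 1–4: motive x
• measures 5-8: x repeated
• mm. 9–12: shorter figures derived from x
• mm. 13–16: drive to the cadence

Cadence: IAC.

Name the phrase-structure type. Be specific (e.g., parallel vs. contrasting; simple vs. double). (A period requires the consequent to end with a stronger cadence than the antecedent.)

Basic idea (measures 1-4) + its repetition (mm. 5–8) form the presentation; fragmentation and cadence (mm. 9-16) form the continuation — the 16-bar whole is a sentence.

sentence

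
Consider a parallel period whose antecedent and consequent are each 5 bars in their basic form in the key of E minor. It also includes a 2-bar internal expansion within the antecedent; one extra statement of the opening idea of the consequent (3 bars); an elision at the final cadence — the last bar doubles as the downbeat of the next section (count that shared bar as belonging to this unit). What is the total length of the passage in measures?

15 measures

Basic parallel period: 5 + 5 = 10 bars.
10 (basic form) + 2 (internal expansion) + 3 (extra statement) = 15.
The elision shares a bar with the next section but does not change this unit's count.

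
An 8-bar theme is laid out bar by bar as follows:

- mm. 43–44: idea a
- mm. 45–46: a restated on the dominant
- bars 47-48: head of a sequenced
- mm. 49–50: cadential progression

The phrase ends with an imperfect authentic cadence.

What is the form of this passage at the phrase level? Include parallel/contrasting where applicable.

Basic idea (mm. 43–44) + its repetition (mm. 45–46) form the presentation; fragmentation and cadence (bars 47–50) form the continuation — the 8-bar whole is a sentence.

sentence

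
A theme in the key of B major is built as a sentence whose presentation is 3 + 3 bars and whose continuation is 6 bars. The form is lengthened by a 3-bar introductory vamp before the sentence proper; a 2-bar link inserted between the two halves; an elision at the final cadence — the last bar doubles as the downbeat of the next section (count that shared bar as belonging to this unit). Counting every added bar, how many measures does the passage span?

17 measures

Basic sentence: 3 + 3 + 6 = 12 bars.
12 (basic form) + 3 (introduction) + 2 (link) = 17.
The elision shares a bar with the next section but does not change this unit's count.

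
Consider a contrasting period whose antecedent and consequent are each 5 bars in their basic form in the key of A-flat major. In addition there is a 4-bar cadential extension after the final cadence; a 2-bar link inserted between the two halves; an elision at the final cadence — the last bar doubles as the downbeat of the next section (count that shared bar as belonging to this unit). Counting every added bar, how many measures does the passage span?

Basic contrasting period: 5 + 5 = 10 bars.
10 (basic form) + 4 (cadential extension) + 2 (link) = 16.
The elision shares a bar with the next section but does not change this unit's count.

16 measures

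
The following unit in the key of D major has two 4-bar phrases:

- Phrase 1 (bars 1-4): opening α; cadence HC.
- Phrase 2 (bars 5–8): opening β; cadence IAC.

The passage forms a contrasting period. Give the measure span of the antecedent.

measures 1–4

The phrase ending with the weaker cadence (half cadence) is the antecedent; the one ending more conclusively (imperfect authentic cadence) is the consequent. The antecedent is measures 1–4.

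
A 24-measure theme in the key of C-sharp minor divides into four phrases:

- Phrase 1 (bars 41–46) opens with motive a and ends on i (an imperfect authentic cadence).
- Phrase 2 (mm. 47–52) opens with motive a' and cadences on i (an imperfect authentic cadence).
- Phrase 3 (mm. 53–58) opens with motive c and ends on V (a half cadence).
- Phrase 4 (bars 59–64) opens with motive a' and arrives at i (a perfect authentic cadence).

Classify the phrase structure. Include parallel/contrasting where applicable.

contrasting double period

Four phrases in two halves: the first half (bars 41–52) ends with an imperfect authentic cadence, the second (mm. 53–64) with a perfect authentic cadence — a large antecedent–consequent pair, i.e. a double period.
Phrase 3 begins with different material from phrase 1, making it contrasting.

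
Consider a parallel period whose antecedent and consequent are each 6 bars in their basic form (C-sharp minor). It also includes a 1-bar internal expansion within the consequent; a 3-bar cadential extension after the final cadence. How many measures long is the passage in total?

Basic parallel period: 6 + 6 = 12 bars.
12 (basic form) + 1 (internal expansion) + 3 (cadential extension) = 16.

16 measures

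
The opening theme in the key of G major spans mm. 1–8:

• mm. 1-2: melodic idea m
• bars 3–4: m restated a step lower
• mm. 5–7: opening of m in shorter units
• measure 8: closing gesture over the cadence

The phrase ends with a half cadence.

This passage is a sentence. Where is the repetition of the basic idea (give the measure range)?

The presentation of a sentence is the basic idea (bars 1–2) plus its repetition (mm. 3-4); the repetition of the basic idea is therefore bars 3–4.

measures 3–4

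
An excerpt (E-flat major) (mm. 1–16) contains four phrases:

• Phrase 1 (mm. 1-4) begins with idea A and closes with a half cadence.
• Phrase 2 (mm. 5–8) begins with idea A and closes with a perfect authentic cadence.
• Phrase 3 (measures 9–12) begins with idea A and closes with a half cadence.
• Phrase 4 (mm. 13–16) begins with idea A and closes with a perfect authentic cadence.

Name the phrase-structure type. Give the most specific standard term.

repeated period

The cadence pattern HC–PAC–HC–PAC is weak–strong twice, and phrases 3–4 restate phrases 1–2: a period heard twice, not a double period (which would end weakly at phrase 2).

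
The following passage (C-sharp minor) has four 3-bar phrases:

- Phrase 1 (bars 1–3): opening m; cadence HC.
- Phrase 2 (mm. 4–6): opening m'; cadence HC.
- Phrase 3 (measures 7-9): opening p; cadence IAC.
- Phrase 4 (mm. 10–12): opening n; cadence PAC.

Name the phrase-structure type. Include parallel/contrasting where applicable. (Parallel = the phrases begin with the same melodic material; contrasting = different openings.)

contrasting double period

Four phrases in two halves: the first half (bars 1–6) ends with a half cadence, the second (measures 7–12) with a perfect authentic cadence — a large antecedent–consequent pair, i.e. a double period.
Phrase 3 begins with different material from phrase 1, making it contrasting.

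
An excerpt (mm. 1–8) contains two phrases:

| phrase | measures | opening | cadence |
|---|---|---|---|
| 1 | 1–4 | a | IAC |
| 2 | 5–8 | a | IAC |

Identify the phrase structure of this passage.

repeated phrase

Both phrases have the same opening (a) and the same cadence (imperfect authentic cadence): the second is a restatement, not a consequent, so this is a repeated phrase rather than a period.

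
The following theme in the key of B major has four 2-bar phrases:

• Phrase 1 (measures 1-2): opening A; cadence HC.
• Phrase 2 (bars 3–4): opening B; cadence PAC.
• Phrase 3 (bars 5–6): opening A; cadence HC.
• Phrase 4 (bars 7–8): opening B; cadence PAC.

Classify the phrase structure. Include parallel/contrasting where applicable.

The cadence pattern HC–PAC–HC–PAC is weak–strong twice, and phrases 3–4 restate phrases 1–2: a period heard twice, not a double period (which would end weakly at phrase 2).

repeated period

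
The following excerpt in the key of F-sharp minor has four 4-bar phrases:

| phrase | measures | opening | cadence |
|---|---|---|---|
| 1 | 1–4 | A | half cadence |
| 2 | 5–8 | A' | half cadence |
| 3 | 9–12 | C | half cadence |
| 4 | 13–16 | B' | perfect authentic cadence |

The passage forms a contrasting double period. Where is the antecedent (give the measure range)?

In a double period the four phrases pair into a large antecedent (phrases 1–2, ending half cadence) and a large consequent (phrases 3–4, ending perfect authentic cadence). The antecedent spans mm. 1–8.

measures 1–8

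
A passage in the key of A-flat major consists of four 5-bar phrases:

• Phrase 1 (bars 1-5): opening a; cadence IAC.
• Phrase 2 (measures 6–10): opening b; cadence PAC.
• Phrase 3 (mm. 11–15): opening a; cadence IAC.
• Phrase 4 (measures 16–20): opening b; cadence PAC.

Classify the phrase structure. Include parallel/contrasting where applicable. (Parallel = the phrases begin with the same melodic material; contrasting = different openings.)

The cadence pattern IAC–PAC–IAC–PAC is weak–strong twice, and phrases 3–4 restate phrases 1–2: a period heard twice, not a double period (which would end weakly at phrase 2).

repeated period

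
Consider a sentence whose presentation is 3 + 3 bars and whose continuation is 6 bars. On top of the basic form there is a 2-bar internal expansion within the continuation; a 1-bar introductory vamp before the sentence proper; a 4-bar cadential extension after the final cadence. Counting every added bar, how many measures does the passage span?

19 measures

Basic sentence: 3 + 3 + 6 = 12 bars.
12 (basic form) + 2 (internal expansion) + 1 (introduction) + 4 (cadential extension) = 19.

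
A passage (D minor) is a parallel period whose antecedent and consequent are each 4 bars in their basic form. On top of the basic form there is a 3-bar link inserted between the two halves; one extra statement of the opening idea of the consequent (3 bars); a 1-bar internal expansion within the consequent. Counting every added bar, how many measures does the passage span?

Basic parallel period: 4 + 4 = 8 bars.
8 (basic form) + 3 (link) + 3 (extra statement) + 1 (internal expansion) = 15.

15 measures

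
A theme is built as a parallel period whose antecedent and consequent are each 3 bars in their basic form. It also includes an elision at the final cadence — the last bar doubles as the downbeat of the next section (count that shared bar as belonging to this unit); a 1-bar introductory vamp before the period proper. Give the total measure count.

7 measures

Basic parallel period: 3 + 3 = 6 bars.
6 (basic form) + 1 (introduction) = 7.
The elision shares a bar with the next section but does not change this unit's count.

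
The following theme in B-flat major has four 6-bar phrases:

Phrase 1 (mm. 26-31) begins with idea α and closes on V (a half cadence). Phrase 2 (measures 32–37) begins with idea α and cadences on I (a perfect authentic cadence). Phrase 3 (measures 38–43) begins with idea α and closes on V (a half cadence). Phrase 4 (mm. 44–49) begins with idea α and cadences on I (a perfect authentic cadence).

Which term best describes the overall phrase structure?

The cadence pattern HC–PAC–HC–PAC is weak–strong twice, and phrases 3–4 restate phrases 1–2: a period heard twice, not a double period (which would end weakly at phrase 2).

repeated period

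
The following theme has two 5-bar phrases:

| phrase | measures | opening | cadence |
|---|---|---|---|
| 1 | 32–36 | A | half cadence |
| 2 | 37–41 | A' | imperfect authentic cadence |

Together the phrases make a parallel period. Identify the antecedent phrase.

The phrase ending with the weaker cadence (half cadence) is the antecedent; the one ending more conclusively (imperfect authentic cadence) is the consequent. The antecedent is phrase 1.

phrase 1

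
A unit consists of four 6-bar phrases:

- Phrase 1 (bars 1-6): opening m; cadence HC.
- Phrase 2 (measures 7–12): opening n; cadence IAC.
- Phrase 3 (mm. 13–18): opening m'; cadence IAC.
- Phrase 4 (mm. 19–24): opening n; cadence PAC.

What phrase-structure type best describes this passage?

parallel double period

Four phrases in two halves: the first half (bars 1–12) ends with an imperfect authentic cadence, the second (mm. 13-24) with a perfect authentic cadence — a large antecedent–consequent pair, i.e. a double period.
Phrase 3 begins with the same material as phrase 1, making it parallel.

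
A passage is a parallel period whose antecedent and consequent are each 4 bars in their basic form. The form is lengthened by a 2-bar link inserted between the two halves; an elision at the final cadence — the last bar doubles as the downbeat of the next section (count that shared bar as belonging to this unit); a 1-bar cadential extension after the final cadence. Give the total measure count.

Basic parallel period: 4 + 4 = 8 bars.
8 (basic form) + 2 (link) + 1 (cadential extension) = 11.
The elision shares a bar with the next section but does not change this unit's count.

11 measures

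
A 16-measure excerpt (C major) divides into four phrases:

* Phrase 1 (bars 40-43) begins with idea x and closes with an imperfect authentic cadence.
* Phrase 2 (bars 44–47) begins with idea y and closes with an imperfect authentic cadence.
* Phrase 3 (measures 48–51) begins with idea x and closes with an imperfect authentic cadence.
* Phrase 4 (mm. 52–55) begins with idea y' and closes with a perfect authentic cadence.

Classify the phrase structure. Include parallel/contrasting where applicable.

parallel double period

Four phrases in two halves: the first half (mm. 40-47) ends with an imperfect authentic cadence, the second (mm. 48–55) with a perfect authentic cadence — a large antecedent–consequent pair, i.e. a double period.
Phrase 3 begins with the same material as phrase 1, making it parallel.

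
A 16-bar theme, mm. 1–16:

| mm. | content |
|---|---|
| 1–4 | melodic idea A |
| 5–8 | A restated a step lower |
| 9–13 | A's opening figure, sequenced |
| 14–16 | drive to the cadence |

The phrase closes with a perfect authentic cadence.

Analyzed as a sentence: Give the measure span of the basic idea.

measures 1–4

The presentation of a sentence is the basic idea (measures 1–4) plus its repetition (mm. 5-8); the basic idea is therefore measures 1–4.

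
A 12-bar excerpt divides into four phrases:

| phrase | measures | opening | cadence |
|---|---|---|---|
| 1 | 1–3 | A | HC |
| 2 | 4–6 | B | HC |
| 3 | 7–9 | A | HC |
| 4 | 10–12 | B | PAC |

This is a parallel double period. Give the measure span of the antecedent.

In a double period the first pair of phrases (ending half cadence) is the large antecedent and the second pair (ending perfect authentic cadence) is the large consequent; the antecedent is measures 1–6.

measures 1–6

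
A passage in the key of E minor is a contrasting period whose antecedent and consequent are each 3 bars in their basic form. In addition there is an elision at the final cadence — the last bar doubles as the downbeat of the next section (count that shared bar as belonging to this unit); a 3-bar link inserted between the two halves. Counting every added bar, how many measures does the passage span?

Basic contrasting period: 3 + 3 = 6 bars.
6 (basic form) + 3 (link) = 9.
The elision shares a bar with the next section but does not change this unit's count.

9 measures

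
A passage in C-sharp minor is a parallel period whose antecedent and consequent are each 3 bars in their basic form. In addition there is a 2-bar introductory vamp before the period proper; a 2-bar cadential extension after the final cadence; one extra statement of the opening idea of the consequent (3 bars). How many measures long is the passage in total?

Basic parallel period: 3 + 3 = 6 bars.
6 (basic form) + 2 (introduction) + 2 (cadential extension) + 3 (extra statement) = 13.

13 measures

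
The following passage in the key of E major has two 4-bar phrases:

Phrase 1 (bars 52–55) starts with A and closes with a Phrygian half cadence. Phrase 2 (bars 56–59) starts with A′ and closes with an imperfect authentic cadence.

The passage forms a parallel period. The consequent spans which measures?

The antecedent is the phrase ending with the weaker cadence (Phrygian half cadence, phrase 1) and the consequent the one ending more conclusively (imperfect authentic cadence, phrase 2); the consequent is bars 56-59.

measures 56–59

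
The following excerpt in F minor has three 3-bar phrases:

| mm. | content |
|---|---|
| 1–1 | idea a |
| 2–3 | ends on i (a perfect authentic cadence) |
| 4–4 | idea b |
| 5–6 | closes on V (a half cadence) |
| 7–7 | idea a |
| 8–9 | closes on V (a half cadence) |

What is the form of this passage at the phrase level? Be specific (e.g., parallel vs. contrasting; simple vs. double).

The final phrase closes with a half cadence, which is not stronger than the preceding half cadence; the 3 phrases lack an overall antecedent–consequent design and so form a phrase group.

phrase group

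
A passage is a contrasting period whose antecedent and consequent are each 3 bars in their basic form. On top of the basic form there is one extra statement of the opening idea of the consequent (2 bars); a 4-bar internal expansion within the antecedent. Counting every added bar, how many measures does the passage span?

12 measures

Basic contrasting period: 3 + 3 = 6 bars.
6 (basic form) + 2 (extra statement) + 4 (internal expansion) = 12.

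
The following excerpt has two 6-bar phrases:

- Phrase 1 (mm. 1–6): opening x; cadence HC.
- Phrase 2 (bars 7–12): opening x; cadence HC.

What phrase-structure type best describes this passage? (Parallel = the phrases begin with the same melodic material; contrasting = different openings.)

Both phrases have the same opening (x) and the same cadence (half cadence): the second is a restatement, not a consequent, so this is a repeated phrase rather than a period.

repeated phrase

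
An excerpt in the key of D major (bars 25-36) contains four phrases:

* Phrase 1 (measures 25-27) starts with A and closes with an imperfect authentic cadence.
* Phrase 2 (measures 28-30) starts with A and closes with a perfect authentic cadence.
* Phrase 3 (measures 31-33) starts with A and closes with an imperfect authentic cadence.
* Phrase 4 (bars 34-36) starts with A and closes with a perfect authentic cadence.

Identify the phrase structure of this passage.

repeated period

The cadence pattern IAC–PAC–IAC–PAC is weak–strong twice, and phrases 3–4 restate phrases 1–2: a period heard twice, not a double period (which would end weakly at phrase 2).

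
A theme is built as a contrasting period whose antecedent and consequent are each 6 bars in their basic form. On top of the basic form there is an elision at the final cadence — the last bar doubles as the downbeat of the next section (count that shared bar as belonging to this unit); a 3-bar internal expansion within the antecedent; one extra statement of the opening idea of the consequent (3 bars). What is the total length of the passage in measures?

18 measures

Basic contrasting period: 6 + 6 = 12 bars.
12 (basic form) + 3 (internal expansion) + 3 (extra statement) = 18.
The elision shares a bar with the next section but does not change this unit's count.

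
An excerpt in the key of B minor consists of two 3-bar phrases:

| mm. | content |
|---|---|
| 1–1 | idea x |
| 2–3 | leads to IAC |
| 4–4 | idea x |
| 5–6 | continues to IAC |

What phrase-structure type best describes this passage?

repeated phrase

Both phrases have the same opening (x) and the same cadence (imperfect authentic cadence): the second is a restatement, not a consequent, so this is a repeated phrase rather than a period.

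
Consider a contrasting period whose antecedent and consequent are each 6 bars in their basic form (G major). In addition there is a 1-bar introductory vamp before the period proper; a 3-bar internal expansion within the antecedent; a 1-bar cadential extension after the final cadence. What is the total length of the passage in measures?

Basic contrasting period: 6 + 6 = 12 bars.
12 (basic form) + 1 (introduction) + 3 (internal expansion) + 1 (cadential extension) = 17.

17 measures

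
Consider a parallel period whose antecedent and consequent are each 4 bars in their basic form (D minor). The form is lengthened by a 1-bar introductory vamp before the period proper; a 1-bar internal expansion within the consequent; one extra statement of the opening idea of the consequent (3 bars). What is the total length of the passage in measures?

13 measures

Basic parallel period: 4 + 4 = 8 bars.
8 (basic form) + 1 (introduction) + 1 (internal expansion) + 3 (extra statement) = 13.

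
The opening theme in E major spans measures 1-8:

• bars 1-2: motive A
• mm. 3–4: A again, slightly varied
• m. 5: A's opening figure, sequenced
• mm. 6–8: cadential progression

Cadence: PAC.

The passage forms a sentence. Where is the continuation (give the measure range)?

measures 5–8

After the presentation (mm. 1–4), the continuation covers the fragmentation through the cadence: measures 5–8.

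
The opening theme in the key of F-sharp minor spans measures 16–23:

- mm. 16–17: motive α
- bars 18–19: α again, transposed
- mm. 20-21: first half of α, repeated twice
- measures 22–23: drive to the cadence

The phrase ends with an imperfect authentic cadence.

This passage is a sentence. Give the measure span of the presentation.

The presentation of a sentence is the basic idea (measures 16–17) plus its repetition (measures 18–19); the presentation is therefore bars 16-19.

measures 16–19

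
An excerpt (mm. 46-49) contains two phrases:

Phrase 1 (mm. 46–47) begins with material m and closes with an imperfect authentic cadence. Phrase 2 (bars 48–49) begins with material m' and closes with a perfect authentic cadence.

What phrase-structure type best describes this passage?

Phrase 1 ends with an imperfect authentic cadence (weaker) and phrase 2 with a perfect authentic cadence (stronger): antecedent + consequent = a period.
The two phrases open with the same material (m / m'), so the period is parallel.

parallel period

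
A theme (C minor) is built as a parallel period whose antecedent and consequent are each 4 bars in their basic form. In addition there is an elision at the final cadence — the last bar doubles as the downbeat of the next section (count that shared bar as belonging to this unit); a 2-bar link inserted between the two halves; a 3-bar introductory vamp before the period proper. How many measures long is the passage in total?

13 measures

Basic parallel period: 4 + 4 = 8 bars.
8 (basic form) + 2 (link) + 3 (introduction) = 13.
The elision shares a bar with the next section but does not change this unit's count.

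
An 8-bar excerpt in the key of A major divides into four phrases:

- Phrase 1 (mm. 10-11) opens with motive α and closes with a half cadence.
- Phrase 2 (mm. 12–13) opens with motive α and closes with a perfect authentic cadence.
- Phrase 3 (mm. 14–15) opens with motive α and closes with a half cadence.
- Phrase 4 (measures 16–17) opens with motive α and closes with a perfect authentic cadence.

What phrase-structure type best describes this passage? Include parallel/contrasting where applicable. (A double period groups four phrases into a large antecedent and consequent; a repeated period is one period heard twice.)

The cadence pattern HC–PAC–HC–PAC is weak–strong twice, and phrases 3–4 restate phrases 1–2: a period heard twice, not a double period (which would end weakly at phrase 2).

repeated period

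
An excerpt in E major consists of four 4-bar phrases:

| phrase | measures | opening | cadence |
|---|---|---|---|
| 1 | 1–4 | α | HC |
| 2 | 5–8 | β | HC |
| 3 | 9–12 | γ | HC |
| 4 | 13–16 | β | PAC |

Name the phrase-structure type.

contrasting double period

Four phrases in two halves: the first half (mm. 1–8) ends with a half cadence, the second (mm. 9-16) with a perfect authentic cadence — a large antecedent–consequent pair, i.e. a double period.
Phrase 3 begins with different material from phrase 1, making it contrasting.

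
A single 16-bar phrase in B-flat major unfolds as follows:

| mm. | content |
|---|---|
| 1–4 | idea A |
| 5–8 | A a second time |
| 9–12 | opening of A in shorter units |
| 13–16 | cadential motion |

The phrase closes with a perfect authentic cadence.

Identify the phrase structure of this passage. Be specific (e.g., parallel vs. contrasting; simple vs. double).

Basic idea (mm. 1-4) + its repetition (mm. 5–8) form the presentation; fragmentation and cadence (mm. 9-16) form the continuation — the 16-bar whole is a sentence.

sentence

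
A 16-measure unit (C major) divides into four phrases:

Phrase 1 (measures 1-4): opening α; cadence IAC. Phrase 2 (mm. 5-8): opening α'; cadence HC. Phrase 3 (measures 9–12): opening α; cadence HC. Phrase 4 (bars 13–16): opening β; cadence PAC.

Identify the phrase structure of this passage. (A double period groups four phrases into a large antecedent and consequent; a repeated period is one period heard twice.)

parallel double period

Four phrases in two halves: the first half (mm. 1–8) ends with a half cadence, the second (mm. 9–16) with a perfect authentic cadence — a large antecedent–consequent pair, i.e. a double period.
Phrase 3 begins with the same material as phrase 1, making it parallel.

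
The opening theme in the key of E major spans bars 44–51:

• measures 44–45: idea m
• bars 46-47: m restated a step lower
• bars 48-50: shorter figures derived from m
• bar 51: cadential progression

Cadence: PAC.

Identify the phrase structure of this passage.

Basic idea (mm. 44–45) + its repetition (mm. 46–47) form the presentation; fragmentation and cadence (measures 48-51) form the continuation — the 8-bar whole is a sentence.

sentence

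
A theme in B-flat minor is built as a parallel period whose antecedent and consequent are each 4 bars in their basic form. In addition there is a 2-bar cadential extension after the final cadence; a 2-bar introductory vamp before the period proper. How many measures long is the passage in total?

12 measures

Basic parallel period: 4 + 4 = 8 bars.
8 (basic form) + 2 (cadential extension) + 2 (introduction) = 12.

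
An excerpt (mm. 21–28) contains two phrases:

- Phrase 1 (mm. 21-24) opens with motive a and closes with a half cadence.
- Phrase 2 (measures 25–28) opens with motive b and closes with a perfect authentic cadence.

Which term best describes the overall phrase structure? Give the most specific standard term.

contrasting period

Phrase 1 ends with a half cadence (weaker) and phrase 2 with a perfect authentic cadence (stronger): antecedent + consequent = a period.
The two phrases open with different material (a / b), so the period is contrasting.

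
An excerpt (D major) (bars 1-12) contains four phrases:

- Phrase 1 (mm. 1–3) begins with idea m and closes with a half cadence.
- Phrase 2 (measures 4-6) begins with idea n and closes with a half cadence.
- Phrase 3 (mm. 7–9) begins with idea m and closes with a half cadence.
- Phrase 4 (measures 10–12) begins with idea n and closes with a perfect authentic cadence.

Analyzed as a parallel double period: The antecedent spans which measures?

In a double period the four phrases pair into a large antecedent (phrases 1–2, ending half cadence) and a large consequent (phrases 3–4, ending perfect authentic cadence). The antecedent spans bars 1–6.

measures 1–6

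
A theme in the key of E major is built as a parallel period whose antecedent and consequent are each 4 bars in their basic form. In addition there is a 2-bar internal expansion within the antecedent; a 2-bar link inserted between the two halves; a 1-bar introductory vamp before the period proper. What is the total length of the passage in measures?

13 measures

Basic parallel period: 4 + 4 = 8 bars.
8 (basic form) + 2 (internal expansion) + 2 (link) + 1 (introduction) = 13.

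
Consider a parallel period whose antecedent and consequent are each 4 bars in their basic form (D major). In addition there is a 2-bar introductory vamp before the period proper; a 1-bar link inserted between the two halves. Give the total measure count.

Basic parallel period: 4 + 4 = 8 bars.
8 (basic form) + 2 (introduction) + 1 (link) = 11.

11 measures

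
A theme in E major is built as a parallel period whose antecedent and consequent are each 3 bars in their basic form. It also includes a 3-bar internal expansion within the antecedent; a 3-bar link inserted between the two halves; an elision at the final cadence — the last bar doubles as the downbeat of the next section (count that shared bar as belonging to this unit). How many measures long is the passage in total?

Basic parallel period: 3 + 3 = 6 bars.
6 (basic form) + 3 (internal expansion) + 3 (link) = 12.
The elision shares a bar with the next section but does not change this unit's count.

12 measures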